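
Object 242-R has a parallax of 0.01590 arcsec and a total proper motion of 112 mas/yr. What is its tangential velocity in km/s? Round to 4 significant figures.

d = 1/p = 1/0.01590″ = 62.893 pc.
μ = 112 mas/yr = 0.112 ″/yr.
v_t = 4.74 × μ × d = 4.74 × 0.112 × 62.893 = 33.389 km/s.

33.39 km/s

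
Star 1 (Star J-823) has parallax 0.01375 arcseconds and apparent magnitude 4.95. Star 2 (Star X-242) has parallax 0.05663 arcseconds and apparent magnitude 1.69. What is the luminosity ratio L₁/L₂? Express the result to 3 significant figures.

L₁/L₂ = 0.842

d₁ = 1/p₁ = 1/0.01375″ = 72.727 pc; d₂ = 1/p₂ = 1/0.05663″ = 17.658 pc.
M₁ = m₁ − 5 log₁₀ d₁ + 5 = 4.95 − 9.3085 + 5 = 0.6415.
M₂ = 1.69 − 6.2347 + 5 = 0.4553.
L₁/L₂ = 10^(0.4(M₂ − M₁)) = 10^(0.4 × (-0.1862)) = 10^(-0.07448) = 0.8424.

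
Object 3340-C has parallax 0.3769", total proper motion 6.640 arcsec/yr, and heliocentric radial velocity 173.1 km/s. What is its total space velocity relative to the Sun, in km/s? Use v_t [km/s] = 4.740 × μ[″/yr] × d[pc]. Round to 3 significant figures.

d = 1/p = 1/0.3769″ = 2.6532 pc.
v_t = 4.740 μ d = 4.740 × 6.640 × 2.6532 = 83.506 km/s.
v = √(v_r² + v_t²) = √(173.1² + 83.506²) = √36936.9 = 192.19 km/s.

192 km/s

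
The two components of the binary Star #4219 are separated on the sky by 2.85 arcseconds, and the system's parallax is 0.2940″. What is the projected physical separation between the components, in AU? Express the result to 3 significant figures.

9.69 AU

d = 1/p = 1/0.2940″ = 3.4014 pc.
At distance d (pc), an angle of θ arcsec spans θ·d AU: s = 2.85 × 3.4014 = 9.694 AU.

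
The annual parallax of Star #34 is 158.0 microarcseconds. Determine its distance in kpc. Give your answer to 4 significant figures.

p = 158.0 microarcseconds = 0.0001580 arcsec.
d = 1/p = 1/0.0001580 = 6329.1 pc.
= 6.3291 kpc.

6.329 kpc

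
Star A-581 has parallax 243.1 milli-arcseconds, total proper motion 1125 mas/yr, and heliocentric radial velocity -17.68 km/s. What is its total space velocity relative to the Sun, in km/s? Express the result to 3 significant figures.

28.2 km/s

d = 1/p = 1/0.2431″ = 4.1135 pc.
μ = 1125 mas/yr = 1.125 ″/yr.
v_t = 4.740 μ d = 4.740 × 1.125 × 4.1135 = 21.935 km/s.
v = √(v_r² + v_t²) = √((-17.68)² + 21.935²) = √793.727 = 28.173 km/s.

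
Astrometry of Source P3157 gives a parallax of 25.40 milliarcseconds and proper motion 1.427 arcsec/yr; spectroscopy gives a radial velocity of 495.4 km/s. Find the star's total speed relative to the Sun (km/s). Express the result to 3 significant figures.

562 km/s

d = 1/p = 1/0.02540″ = 39.37 pc.
v_t = 4.740 μ d = 4.740 × 1.427 × 39.37 = 266.3 km/s.
v = √(v_r² + v_t²) = √(495.4² + 266.3²) = √316337 = 562.44 km/s.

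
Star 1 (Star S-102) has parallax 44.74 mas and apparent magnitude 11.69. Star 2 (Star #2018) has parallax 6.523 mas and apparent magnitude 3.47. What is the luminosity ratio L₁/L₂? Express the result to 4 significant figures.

L₁/L₂ = 1.095 × 10^-5

d₁ = 1/p₁ = 1/0.04474″ = 22.351 pc; d₂ = 1/p₂ = 1/0.006523″ = 153.3 pc.
M₁ = m₁ − 5 log₁₀ d₁ + 5 = 11.69 − 6.7465 + 5 = 9.9435.
M₂ = 3.47 − 10.9277 + 5 = -2.4577.
L₁/L₂ = 10^(0.4(M₂ − M₁)) = 10^(0.4 × (-12.4012)) = 10^(-4.96048) = 0.000010953.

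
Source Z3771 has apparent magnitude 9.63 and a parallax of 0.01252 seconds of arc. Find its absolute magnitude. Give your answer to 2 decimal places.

d = 1/p = 1/0.01252″ = 79.872 pc.
m − M = 5 log₁₀(79.872) − 5 = 9.5120 − 5 = 4.5120.
M = m − (m − M) = 9.63 − 4.5120 = 5.12.

M = 5.12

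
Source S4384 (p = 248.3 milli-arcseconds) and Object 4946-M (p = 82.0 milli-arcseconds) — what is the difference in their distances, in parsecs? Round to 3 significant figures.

d_A = 1/0.2483″ = 4.0274 pc; d_B = 1/0.08200″ = 12.195 pc.
|d_B − d_A| = |12.195 − 4.0274| = 8.1676 pc.

8.17 pc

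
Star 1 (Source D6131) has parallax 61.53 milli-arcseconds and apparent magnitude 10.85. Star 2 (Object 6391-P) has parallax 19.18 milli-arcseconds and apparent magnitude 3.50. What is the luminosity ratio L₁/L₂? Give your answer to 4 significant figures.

d₁ = 1/p₁ = 1/0.06153″ = 16.252 pc; d₂ = 1/p₂ = 1/0.01918″ = 52.138 pc.
M₁ = m₁ − 5 log₁₀ d₁ + 5 = 10.85 − 6.0545 + 5 = 9.7955.
M₂ = 3.50 − 8.5858 + 5 = -0.0858.
L₁/L₂ = 10^(0.4(M₂ − M₁)) = 10^(0.4 × (-9.8813)) = 10^(-3.95252) = 0.00011155.

L₁/L₂ = 0.0001116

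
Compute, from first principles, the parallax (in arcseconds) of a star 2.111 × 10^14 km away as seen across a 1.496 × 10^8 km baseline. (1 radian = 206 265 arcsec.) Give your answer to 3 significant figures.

θ ≈ B/d = (1.496 × 10^8) / (2.111 × 10^14) = 7.0867 × 10^-7 rad.
In arcseconds: 7.0867 × 10^-7 × 206265 = 0.14617″.

0.146 arcsec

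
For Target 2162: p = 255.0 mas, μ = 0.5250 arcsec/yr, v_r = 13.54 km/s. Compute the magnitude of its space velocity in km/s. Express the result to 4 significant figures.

16.69 km/s

d = 1/p = 1/0.2550″ = 3.9216 pc.
v_t = 4.740 μ d = 4.740 × 0.5250 × 3.9216 = 9.7589 km/s.
v = √(v_r² + v_t²) = √(13.54² + 9.7589²) = √278.568 = 16.69 km/s.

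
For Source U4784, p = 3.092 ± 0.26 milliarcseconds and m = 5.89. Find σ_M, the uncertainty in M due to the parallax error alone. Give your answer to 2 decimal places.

M = m − 5 log₁₀ d + 5 = m + 5 log₁₀ p + 5, so ∂M/∂p = 5/(p ln 10).
σ_M = (5/ln 10) · (σ_p/p) = 2.1715 × 0.26/3.092 = 2.1715 × 0.084088 = 0.1826.

σ_M = 0.18 mag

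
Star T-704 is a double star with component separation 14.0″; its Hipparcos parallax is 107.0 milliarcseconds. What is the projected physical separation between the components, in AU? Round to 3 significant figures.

131 AU

d = 1/p = 1/0.1070″ = 9.3458 pc.
At distance d (pc), an angle of θ arcsec spans θ·d AU: s = 14.0 × 9.3458 = 130.84 AU.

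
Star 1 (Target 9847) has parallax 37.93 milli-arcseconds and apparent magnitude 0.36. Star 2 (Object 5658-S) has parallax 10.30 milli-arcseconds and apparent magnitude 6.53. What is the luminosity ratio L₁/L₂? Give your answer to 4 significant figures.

d₁ = 1/p₁ = 1/0.03793″ = 26.364 pc; d₂ = 1/p₂ = 1/0.01030″ = 97.087 pc.
M₁ = m₁ − 5 log₁₀ d₁ + 5 = 0.36 − 7.1051 + 5 = -1.7451.
M₂ = 6.53 − 9.9358 + 5 = 1.5942.
L₁/L₂ = 10^(0.4(M₂ − M₁)) = 10^(0.4 × 3.3393) = 10^1.33572 = 21.663.

L₁/L₂ = 21.66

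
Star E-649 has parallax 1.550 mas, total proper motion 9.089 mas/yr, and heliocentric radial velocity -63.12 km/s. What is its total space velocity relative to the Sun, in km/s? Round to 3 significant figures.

69.0 km/s

d = 1/p = 1/0.001550″ = 645.16 pc.
μ = 9.089 mas/yr = 0.009089 ″/yr.
v_t = 4.740 μ d = 4.740 × 0.009089 × 645.16 = 27.795 km/s.
v = √(v_r² + v_t²) = √((-63.12)² + 27.795²) = √4756.7 = 68.969 km/s.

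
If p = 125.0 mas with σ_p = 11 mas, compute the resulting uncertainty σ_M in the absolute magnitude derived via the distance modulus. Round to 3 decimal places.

σ_M = 0.191 mag

M = m − 5 log₁₀ d + 5 = m + 5 log₁₀ p + 5, so ∂M/∂p = 5/(p ln 10).
σ_M = (5/ln 10) · (σ_p/p) = 2.1715 × 11/125.0 = 2.1715 × 0.088 = 0.19109.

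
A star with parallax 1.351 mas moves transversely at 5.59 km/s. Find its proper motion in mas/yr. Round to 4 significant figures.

1.593 mas/yr

d = 1/p = 1/0.001351″ = 740.19 pc.
μ = v_t / (4.74 d) = 5.59 / (4.74 × 740.19) = 5.59 / 3508.5 = 0.0015933 ″/yr = 1.5933 mas/yr.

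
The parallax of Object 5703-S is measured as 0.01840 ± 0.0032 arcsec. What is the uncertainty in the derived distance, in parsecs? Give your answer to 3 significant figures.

d = 1/p, so σ_d = σ_p / p².
σ_d = 0.00320 / (0.01840)² = 0.00320 / 0.00033856 = 9.4518 pc.

9.45 pc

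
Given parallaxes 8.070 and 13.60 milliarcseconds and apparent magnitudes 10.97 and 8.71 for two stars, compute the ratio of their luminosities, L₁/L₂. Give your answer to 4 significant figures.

d₁ = 1/p₁ = 1/0.008070″ = 123.92 pc; d₂ = 1/p₂ = 1/0.01360″ = 73.529 pc.
M₁ = m₁ − 5 log₁₀ d₁ + 5 = 10.97 − 10.4657 + 5 = 5.5043.
M₂ = 8.71 − 9.3323 + 5 = 4.3777.
L₁/L₂ = 10^(0.4(M₂ − M₁)) = 10^(0.4 × (-1.1266)) = 10^(-0.45064) = 0.35429.

L₁/L₂ = 0.3543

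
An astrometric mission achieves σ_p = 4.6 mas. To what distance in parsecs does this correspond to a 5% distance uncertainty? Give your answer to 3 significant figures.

10.9 pc

σ_d/d = σ_p/p, so the condition is σ_p/p ≤ 0.05, i.e. p ≥ σ_p/0.05.
p_min = 4.6/0.05 = 92 mas = 0.092 arcsec.
d_max = 1/p_min = 1/0.092 = 10.87 pc.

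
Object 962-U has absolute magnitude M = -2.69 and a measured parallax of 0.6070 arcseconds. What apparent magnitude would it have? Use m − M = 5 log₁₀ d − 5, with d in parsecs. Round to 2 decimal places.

m = -6.61

d = 1/p = 1/0.6070″ = 1.6474 pc.
m − M = 5 log₁₀ d − 5 = 5 log₁₀(1.6474) − 5 = 1.0840 − 5 = -3.9160.
m = M + (m − M) = -2.69 + (-3.9160) = -6.61.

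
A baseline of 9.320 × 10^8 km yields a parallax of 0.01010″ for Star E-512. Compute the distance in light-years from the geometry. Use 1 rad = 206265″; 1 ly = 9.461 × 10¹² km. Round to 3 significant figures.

2010 ly

θ = 0.01010″ = 0.01010/206265 = 4.8966 × 10^-8 rad.
d = B/θ = (9.320 × 10^8) / (4.8966 × 10^-8) = 1.9034 × 10^16 km = (1.9034 × 10^16) / (9.461 × 10^12) ly = 2011.8 ly.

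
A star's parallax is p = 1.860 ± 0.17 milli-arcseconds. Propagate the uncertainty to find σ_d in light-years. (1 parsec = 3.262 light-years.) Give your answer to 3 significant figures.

160 ly

d = 1/p, so σ_d = σ_p / p².
σ_d = 0.000170 / (0.001860)² = 0.000170 / 0.0000034596 = 49.139 pc = 49.139 × 3.262 ly = 160.29 ly.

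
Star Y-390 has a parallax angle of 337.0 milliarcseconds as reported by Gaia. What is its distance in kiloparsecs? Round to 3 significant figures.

0.00297 kpc

p = 337.0 milliarcseconds = 0.3370 arcsec.
d = 1/p = 1/0.3370 = 2.9674 pc.
= 0.0029674 kpc.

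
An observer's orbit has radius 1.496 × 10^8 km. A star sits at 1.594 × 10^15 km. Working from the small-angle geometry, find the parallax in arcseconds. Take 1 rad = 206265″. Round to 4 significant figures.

θ ≈ B/d = (1.496 × 10^8) / (1.594 × 10^15) = 9.3852 × 10^-8 rad.
In arcseconds: 9.3852 × 10^-8 × 206265 = 0.019358″.

0.01936 arcsec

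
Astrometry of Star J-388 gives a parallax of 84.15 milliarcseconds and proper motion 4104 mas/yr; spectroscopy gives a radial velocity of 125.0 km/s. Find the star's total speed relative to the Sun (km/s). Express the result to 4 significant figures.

262.8 km/s

d = 1/p = 1/0.08415″ = 11.884 pc.
μ = 4104 mas/yr = 4.104 ″/yr.
v_t = 4.740 μ d = 4.740 × 4.104 × 11.884 = 231.18 km/s.
v = √(v_r² + v_t²) = √(125.0² + 231.18²) = √69069.2 = 262.81 km/s.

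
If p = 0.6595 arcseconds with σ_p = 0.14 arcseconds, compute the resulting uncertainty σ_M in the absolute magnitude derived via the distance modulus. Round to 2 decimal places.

σ_M = 0.46 mag

M = m − 5 log₁₀ d + 5 = m + 5 log₁₀ p + 5, so ∂M/∂p = 5/(p ln 10).
σ_M = (5/ln 10) · (σ_p/p) = 2.1715 × 0.14/0.6595 = 2.1715 × 0.21228 = 0.46097.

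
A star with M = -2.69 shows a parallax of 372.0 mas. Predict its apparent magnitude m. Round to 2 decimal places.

m = -5.54

d = 1/p = 1/0.3720″ = 2.6882 pc.
m − M = 5 log₁₀ d − 5 = 5 log₁₀(2.6882) − 5 = 2.1473 − 5 = -2.8527.
m = M + (m − M) = -2.69 + (-2.8527) = -5.54.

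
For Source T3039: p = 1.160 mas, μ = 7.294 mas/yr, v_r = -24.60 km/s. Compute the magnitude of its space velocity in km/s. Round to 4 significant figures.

d = 1/p = 1/0.001160″ = 862.07 pc.
μ = 7.294 mas/yr = 0.007294 ″/yr.
v_t = 4.740 μ d = 4.740 × 0.007294 × 862.07 = 29.805 km/s.
v = √(v_r² + v_t²) = √((-24.60)² + 29.805²) = √1493.5 = 38.646 km/s.

38.65 km/s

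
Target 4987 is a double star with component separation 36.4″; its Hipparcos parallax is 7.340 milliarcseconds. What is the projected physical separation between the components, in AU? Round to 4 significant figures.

4959 AU

d = 1/p = 1/0.007340″ = 136.24 pc.
At distance d (pc), an angle of θ arcsec spans θ·d AU: s = 36.4 × 136.24 = 4959.1 AU.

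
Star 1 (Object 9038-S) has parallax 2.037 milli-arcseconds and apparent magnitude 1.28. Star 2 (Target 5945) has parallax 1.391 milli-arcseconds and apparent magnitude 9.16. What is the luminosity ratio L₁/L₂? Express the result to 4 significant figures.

L₁/L₂ = 661.7

d₁ = 1/p₁ = 1/0.002037″ = 490.92 pc; d₂ = 1/p₂ = 1/0.001391″ = 718.91 pc.
M₁ = m₁ − 5 log₁₀ d₁ + 5 = 1.28 − 13.4551 + 5 = -7.1751.
M₂ = 9.16 − 14.2834 + 5 = -0.1234.
L₁/L₂ = 10^(0.4(M₂ − M₁)) = 10^(0.4 × 7.0517) = 10^2.82068 = 661.73.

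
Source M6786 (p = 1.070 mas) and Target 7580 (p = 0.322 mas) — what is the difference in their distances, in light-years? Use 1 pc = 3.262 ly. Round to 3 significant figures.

d_A = 1/0.001070″ = 934.58 pc; d_B = 1/0.0003220″ = 3105.6 pc.
|d_B − d_A| = |3105.6 − 934.58| = 2171 pc = 2171 × 3.262 ly = 7081.8 ly.

7080 ly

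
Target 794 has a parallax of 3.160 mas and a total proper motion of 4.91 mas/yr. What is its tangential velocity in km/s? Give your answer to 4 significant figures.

7.365 km/s

d = 1/p = 1/0.003160″ = 316.46 pc.
μ = 4.91 mas/yr = 0.00491 ″/yr.
v_t = 4.74 × μ × d = 4.74 × 0.00491 × 316.46 = 7.3651 km/s.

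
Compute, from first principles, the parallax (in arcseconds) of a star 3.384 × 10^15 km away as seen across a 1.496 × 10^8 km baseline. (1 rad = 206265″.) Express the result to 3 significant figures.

0.00912 arcsec

θ ≈ B/d = (1.496 × 10^8) / (3.384 × 10^15) = 4.4208 × 10^-8 rad.
In arcseconds: 4.4208 × 10^-8 × 206265 = 0.0091186″.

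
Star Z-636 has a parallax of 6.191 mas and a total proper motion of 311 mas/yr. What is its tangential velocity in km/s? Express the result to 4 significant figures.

d = 1/p = 1/0.006191″ = 161.52 pc.
μ = 311 mas/yr = 0.311 ″/yr.
v_t = 4.74 × μ × d = 4.74 × 0.311 × 161.52 = 238.1 km/s.

238.1 km/s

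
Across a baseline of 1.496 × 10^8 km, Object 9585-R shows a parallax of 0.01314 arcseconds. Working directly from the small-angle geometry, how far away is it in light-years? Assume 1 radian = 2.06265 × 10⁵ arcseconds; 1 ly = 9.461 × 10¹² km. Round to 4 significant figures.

248.2 ly

θ = 0.01314″ = 0.01314/206265 = 6.3704 × 10^-8 rad.
d = B/θ = (1.496 × 10^8) / (6.3704 × 10^-8) = 2.3484 × 10^15 km = (2.3484 × 10^15) / (9.461 × 10^12) ly = 248.22 ly.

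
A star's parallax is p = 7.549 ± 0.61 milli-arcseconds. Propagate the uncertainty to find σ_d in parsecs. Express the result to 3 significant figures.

10.7 pc

d = 1/p, so σ_d = σ_p / p².
σ_d = 0.000610 / (0.007549)² = 0.000610 / 0.000056987 = 10.704 pc.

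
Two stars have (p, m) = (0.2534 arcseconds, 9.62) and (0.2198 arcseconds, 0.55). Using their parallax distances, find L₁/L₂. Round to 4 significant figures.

d₁ = 1/p₁ = 1/0.2534″ = 3.9463 pc; d₂ = 1/p₂ = 1/0.2198″ = 4.5496 pc.
M₁ = m₁ − 5 log₁₀ d₁ + 5 = 9.62 − 2.9810 + 5 = 11.6390.
M₂ = 0.55 − 3.2899 + 5 = 2.2601.
L₁/L₂ = 10^(0.4(M₂ − M₁)) = 10^(0.4 × (-9.3789)) = 10^(-3.75156) = 0.00017719.

L₁/L₂ = 0.0001772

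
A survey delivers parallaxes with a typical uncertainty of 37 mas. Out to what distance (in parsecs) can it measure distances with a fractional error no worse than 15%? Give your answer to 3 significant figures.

4.05 pc

σ_d/d = σ_p/p, so the condition is σ_p/p ≤ 0.15, i.e. p ≥ σ_p/0.15.
p_min = 37/0.15 = 246.67 mas = 0.24667 arcsec.
d_max = 1/p_min = 1/0.24667 = 4.054 pc.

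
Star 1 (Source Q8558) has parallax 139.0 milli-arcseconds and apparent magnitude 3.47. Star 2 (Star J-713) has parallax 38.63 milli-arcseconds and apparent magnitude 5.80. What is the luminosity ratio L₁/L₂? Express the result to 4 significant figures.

d₁ = 1/p₁ = 1/0.1390″ = 7.1942 pc; d₂ = 1/p₂ = 1/0.03863″ = 25.887 pc.
M₁ = m₁ − 5 log₁₀ d₁ + 5 = 3.47 − 4.2849 + 5 = 4.1851.
M₂ = 5.80 − 7.0654 + 5 = 3.7346.
L₁/L₂ = 10^(0.4(M₂ − M₁)) = 10^(0.4 × (-0.4505)) = 10^(-0.18020) = 0.66039.

L₁/L₂ = 0.6604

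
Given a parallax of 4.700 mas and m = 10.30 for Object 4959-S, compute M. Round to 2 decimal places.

M = 3.66

d = 1/p = 1/0.004700″ = 212.77 pc.
m − M = 5 log₁₀(212.77) − 5 = 11.6396 − 5 = 6.6396.
M = m − (m − M) = 10.30 − 6.6396 = 3.66.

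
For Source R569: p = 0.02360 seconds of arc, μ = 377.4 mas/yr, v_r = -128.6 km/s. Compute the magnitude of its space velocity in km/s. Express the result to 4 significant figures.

149.3 km/s

d = 1/p = 1/0.02360″ = 42.373 pc.
μ = 377.4 mas/yr = 0.3774 ″/yr.
v_t = 4.740 μ d = 4.740 × 0.3774 × 42.373 = 75.8 km/s.
v = √(v_r² + v_t²) = √((-128.6)² + 75.8²) = √22283.6 = 149.28 km/s.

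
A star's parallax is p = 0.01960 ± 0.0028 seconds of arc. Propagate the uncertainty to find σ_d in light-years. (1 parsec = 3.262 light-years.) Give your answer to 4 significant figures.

d = 1/p, so σ_d = σ_p / p².
σ_d = 0.00280 / (0.01960)² = 0.00280 / 0.00038416 = 7.2886 pc = 7.2886 × 3.262 ly = 23.775 ly.

23.78 ly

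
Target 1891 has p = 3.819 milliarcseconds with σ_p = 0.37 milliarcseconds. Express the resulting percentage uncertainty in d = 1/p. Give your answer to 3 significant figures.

9.69%

For d = 1/p, |σ_d/d| = |σ_p/p|.
σ_p/p = 0.37 / 3.819 = 0.096884 = 9.6884%.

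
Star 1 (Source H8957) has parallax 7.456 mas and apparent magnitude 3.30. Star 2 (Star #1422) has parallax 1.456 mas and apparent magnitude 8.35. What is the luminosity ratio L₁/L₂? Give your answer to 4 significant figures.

d₁ = 1/p₁ = 1/0.007456″ = 134.12 pc; d₂ = 1/p₂ = 1/0.001456″ = 686.81 pc.
M₁ = m₁ − 5 log₁₀ d₁ + 5 = 3.30 − 10.6375 + 5 = -2.3375.
M₂ = 8.35 − 14.1842 + 5 = -0.8342.
L₁/L₂ = 10^(0.4(M₂ − M₁)) = 10^(0.4 × 1.5033) = 10^0.60132 = 3.9932.

L₁/L₂ = 3.993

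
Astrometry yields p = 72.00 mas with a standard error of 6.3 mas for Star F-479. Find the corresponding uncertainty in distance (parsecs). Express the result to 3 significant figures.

1.22 pc

d = 1/p, so σ_d = σ_p / p².
σ_d = 0.00630 / (0.07200)² = 0.00630 / 0.005184 = 1.2153 pc.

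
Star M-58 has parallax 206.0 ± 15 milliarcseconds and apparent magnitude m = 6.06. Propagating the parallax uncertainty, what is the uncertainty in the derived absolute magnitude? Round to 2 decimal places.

M = m − 5 log₁₀ d + 5 = m + 5 log₁₀ p + 5, so ∂M/∂p = 5/(p ln 10).
σ_M = (5/ln 10) · (σ_p/p) = 2.1715 × 15/206.0 = 2.1715 × 0.072816 = 0.15812.

σ_M = 0.16 mag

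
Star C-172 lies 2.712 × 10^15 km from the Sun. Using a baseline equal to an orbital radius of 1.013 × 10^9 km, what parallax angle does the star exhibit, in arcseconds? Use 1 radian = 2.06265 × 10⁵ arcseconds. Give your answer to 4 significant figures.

θ ≈ B/d = (1.013 × 10^9) / (2.712 × 10^15) = 3.7353 × 10^-7 rad.
In arcseconds: 3.7353 × 10^-7 × 206265 = 0.077046″.

0.07705 arcsec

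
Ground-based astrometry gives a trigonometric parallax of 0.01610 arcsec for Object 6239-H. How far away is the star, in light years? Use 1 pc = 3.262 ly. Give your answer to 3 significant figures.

203 light years

d = 1/p = 1/0.01610 = 62.112 pc.
In light-years: 62.112 × 3.262 = 202.61 ly.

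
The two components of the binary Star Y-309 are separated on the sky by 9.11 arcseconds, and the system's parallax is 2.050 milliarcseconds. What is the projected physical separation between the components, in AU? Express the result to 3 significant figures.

4440 AU

d = 1/p = 1/0.002050″ = 487.8 pc.
At distance d (pc), an angle of θ arcsec spans θ·d AU: s = 9.11 × 487.8 = 4443.9 AU.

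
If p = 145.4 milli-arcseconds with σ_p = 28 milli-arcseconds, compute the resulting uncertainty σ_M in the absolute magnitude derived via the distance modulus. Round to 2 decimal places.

M = m − 5 log₁₀ d + 5 = m + 5 log₁₀ p + 5, so ∂M/∂p = 5/(p ln 10).
σ_M = (5/ln 10) · (σ_p/p) = 2.1715 × 28/145.4 = 2.1715 × 0.19257 = 0.41817.

σ_M = 0.42 mag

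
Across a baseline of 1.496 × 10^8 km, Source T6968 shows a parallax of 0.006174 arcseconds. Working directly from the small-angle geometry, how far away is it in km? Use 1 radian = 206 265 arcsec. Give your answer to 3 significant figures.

θ = 0.006174″ = 0.006174/206265 = 2.9932 × 10^-8 rad.
d = B/θ = (1.496 × 10^8) / (2.9932 × 10^-8) = 4.9980 × 10^15 km.

5.00 × 10^15 km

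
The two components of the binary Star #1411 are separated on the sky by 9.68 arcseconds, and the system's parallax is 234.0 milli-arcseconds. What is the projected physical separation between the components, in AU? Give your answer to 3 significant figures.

41.4 AU

d = 1/p = 1/0.2340″ = 4.2735 pc.
At distance d (pc), an angle of θ arcsec spans θ·d AU: s = 9.68 × 4.2735 = 41.367 AU.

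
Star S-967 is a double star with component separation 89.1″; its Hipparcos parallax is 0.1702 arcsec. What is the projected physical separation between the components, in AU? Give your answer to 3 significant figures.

d = 1/p = 1/0.1702″ = 5.8754 pc.
At distance d (pc), an angle of θ arcsec spans θ·d AU: s = 89.1 × 5.8754 = 523.5 AU.

524 AU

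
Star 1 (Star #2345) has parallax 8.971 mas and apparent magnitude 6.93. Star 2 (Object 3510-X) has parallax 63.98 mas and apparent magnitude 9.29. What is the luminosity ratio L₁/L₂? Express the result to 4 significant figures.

L₁/L₂ = 447.1

d₁ = 1/p₁ = 1/0.008971″ = 111.47 pc; d₂ = 1/p₂ = 1/0.06398″ = 15.63 pc.
M₁ = m₁ − 5 log₁₀ d₁ + 5 = 6.93 − 10.2358 + 5 = 1.6942.
M₂ = 9.29 − 5.9698 + 5 = 8.3202.
L₁/L₂ = 10^(0.4(M₂ − M₁)) = 10^(0.4 × 6.6260) = 10^2.65040 = 447.1.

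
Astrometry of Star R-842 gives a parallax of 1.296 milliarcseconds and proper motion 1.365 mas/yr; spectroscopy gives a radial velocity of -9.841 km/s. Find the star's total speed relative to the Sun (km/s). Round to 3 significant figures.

11.0 km/s

d = 1/p = 1/0.001296″ = 771.6 pc.
μ = 1.365 mas/yr = 0.001365 ″/yr.
v_t = 4.740 μ d = 4.740 × 0.001365 × 771.6 = 4.9923 km/s.
v = √(v_r² + v_t²) = √((-9.841)² + 4.9923²) = √121.768 = 11.035 km/s.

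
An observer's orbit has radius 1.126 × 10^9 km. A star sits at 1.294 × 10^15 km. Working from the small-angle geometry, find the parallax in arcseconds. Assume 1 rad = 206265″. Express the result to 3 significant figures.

0.179 arcsec

θ ≈ B/d = (1.126 × 10^9) / (1.294 × 10^15) = 8.7017 × 10^-7 rad.
In arcseconds: 8.7017 × 10^-7 × 206265 = 0.17949″.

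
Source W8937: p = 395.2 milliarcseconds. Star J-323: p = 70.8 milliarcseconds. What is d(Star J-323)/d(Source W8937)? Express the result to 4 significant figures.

Since d = 1/p, d_B/d_A = p_A/p_B.
= 395.2 / 70.8 = 5.5819.

5.582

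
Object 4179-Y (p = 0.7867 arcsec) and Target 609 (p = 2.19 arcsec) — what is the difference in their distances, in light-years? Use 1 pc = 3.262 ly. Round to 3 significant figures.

2.66 ly

d_A = 1/0.7867″ = 1.2711 pc; d_B = 1/2.190″ = 0.45662 pc.
|d_B − d_A| = |0.45662 − 1.2711| = 0.81448 pc = 0.81448 × 3.262 ly = 2.6568 ly.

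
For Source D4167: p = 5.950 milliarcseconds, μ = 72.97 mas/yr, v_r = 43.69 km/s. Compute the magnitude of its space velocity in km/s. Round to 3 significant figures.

72.7 km/s

d = 1/p = 1/0.005950″ = 168.07 pc.
μ = 72.97 mas/yr = 0.07297 ″/yr.
v_t = 4.740 μ d = 4.740 × 0.07297 × 168.07 = 58.132 km/s.
v = √(v_r² + v_t²) = √(43.69² + 58.132²) = √5288.15 = 72.72 km/s.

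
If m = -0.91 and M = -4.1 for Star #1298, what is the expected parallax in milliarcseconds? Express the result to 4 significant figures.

23.01 mas

m − M = -0.91 − (-4.1) = 3.19.
d = 10^((m−M)/5 + 1) = 10^1.638 = 43.451 pc.
p = 1/d = 1/43.451 = 0.023014 arcsec = 23.014 mas.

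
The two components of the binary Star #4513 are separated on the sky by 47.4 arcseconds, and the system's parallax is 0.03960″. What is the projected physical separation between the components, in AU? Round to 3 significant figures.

1200 AU

d = 1/p = 1/0.03960″ = 25.253 pc.
At distance d (pc), an angle of θ arcsec spans θ·d AU: s = 47.4 × 25.253 = 1197 AU.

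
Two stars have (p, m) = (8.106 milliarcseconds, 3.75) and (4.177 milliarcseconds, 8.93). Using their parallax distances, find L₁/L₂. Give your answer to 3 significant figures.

L₁/L₂ = 31.3

d₁ = 1/p₁ = 1/0.008106″ = 123.37 pc; d₂ = 1/p₂ = 1/0.004177″ = 239.41 pc.
M₁ = m₁ − 5 log₁₀ d₁ + 5 = 3.75 − 10.4560 + 5 = -1.7060.
M₂ = 8.93 − 11.8957 + 5 = 2.0343.
L₁/L₂ = 10^(0.4(M₂ − M₁)) = 10^(0.4 × 3.7403) = 10^1.49612 = 31.342.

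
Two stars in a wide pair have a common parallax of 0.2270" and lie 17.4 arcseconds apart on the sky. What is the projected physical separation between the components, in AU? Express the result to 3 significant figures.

76.7 AU

d = 1/p = 1/0.2270″ = 4.4053 pc.
At distance d (pc), an angle of θ arcsec spans θ·d AU: s = 17.4 × 4.4053 = 76.652 AU.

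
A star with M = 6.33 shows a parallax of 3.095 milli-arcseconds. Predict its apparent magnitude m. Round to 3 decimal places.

d = 1/p = 1/0.003095″ = 323.1 pc.
m − M = 5 log₁₀ d − 5 = 5 log₁₀(323.1) − 5 = 12.5467 − 5 = 7.5467.
m = M + (m − M) = 6.33 + 7.5467 = 13.877.

m = 13.877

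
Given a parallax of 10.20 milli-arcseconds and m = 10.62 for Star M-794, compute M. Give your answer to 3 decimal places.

d = 1/p = 1/0.01020″ = 98.039 pc.
m − M = 5 log₁₀(98.039) − 5 = 9.9570 − 5 = 4.9570.
M = m − (m − M) = 10.62 − 4.9570 = 5.663.

M = 5.663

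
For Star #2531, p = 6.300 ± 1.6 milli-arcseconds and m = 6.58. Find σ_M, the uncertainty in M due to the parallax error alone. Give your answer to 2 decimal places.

σ_M = 0.55 mag

M = m − 5 log₁₀ d + 5 = m + 5 log₁₀ p + 5, so ∂M/∂p = 5/(p ln 10).
σ_M = (5/ln 10) · (σ_p/p) = 2.1715 × 1.6/6.300 = 2.1715 × 0.25397 = 0.5515.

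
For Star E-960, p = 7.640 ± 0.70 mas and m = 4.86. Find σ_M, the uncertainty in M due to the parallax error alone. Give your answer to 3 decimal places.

M = m − 5 log₁₀ d + 5 = m + 5 log₁₀ p + 5, so ∂M/∂p = 5/(p ln 10).
σ_M = (5/ln 10) · (σ_p/p) = 2.1715 × 0.70/7.640 = 2.1715 × 0.091623 = 0.19896.

σ_M = 0.199 mag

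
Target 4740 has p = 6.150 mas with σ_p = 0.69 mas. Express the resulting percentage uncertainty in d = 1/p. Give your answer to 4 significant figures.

11.22%

For d = 1/p, |σ_d/d| = |σ_p/p|.
σ_p/p = 0.69 / 6.150 = 0.1122 = 11.22%.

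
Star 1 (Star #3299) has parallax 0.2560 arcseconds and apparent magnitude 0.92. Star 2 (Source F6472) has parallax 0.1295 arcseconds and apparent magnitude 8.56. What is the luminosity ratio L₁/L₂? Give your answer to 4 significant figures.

d₁ = 1/p₁ = 1/0.2560″ = 3.9063 pc; d₂ = 1/p₂ = 1/0.1295″ = 7.722 pc.
M₁ = m₁ − 5 log₁₀ d₁ + 5 = 0.92 − 2.9588 + 5 = 2.9612.
M₂ = 8.56 − 4.4386 + 5 = 9.1214.
L₁/L₂ = 10^(0.4(M₂ − M₁)) = 10^(0.4 × 6.1602) = 10^2.46408 = 291.13.

L₁/L₂ = 291.1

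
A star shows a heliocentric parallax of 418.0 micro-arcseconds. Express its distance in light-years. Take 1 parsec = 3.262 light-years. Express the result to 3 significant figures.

p = 418.0 micro-arcseconds = 0.0004180 arcsec.
d = 1/p = 1/0.0004180 = 2392.3 pc.
In light-years: 2392.3 × 3.262 = 7803.7 ly.

7800 light years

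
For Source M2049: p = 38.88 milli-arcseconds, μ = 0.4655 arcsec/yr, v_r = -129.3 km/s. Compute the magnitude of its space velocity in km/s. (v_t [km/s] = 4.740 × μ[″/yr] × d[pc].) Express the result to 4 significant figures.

141.2 km/s

d = 1/p = 1/0.03888″ = 25.72 pc.
v_t = 4.740 μ d = 4.740 × 0.4655 × 25.72 = 56.75 km/s.
v = √(v_r² + v_t²) = √((-129.3)² + 56.75²) = √19939.1 = 141.21 km/s.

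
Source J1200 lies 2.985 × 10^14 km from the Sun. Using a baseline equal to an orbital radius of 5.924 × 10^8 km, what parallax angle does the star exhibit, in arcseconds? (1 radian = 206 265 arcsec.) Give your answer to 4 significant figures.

0.4094 arcsec

θ ≈ B/d = (5.924 × 10^8) / (2.985 × 10^14) = 1.9846 × 10^-6 rad.
In arcseconds: 1.9846 × 10^-6 × 206265 = 0.40935″.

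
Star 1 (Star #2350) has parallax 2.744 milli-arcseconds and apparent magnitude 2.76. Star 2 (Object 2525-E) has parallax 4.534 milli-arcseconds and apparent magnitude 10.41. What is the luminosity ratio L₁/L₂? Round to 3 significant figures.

d₁ = 1/p₁ = 1/0.002744″ = 364.43 pc; d₂ = 1/p₂ = 1/0.004534″ = 220.56 pc.
M₁ = m₁ − 5 log₁₀ d₁ + 5 = 2.76 − 12.8081 + 5 = -5.0481.
M₂ = 10.41 − 11.7176 + 5 = 3.6924.
L₁/L₂ = 10^(0.4(M₂ − M₁)) = 10^(0.4 × 8.7405) = 10^3.49620 = 3134.7.

L₁/L₂ = 3130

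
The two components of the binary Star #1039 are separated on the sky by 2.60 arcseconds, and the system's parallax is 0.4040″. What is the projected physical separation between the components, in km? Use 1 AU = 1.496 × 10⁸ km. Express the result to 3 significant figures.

9.63 × 10^8 km

d = 1/p = 1/0.4040″ = 2.4752 pc.
At distance d (pc), an angle of θ arcsec spans θ·d AU: s = 2.60 × 2.4752 = 6.4355 AU.
= 6.4355 × 1.496 × 10⁸ km = 9.6275 × 10^8 km.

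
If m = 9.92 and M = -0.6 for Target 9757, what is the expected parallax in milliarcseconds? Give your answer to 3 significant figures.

0.787 mas

m − M = 9.92 − (-0.6) = 10.52.
d = 10^((m−M)/5 + 1) = 10^3.104 = 1270.6 pc.
p = 1/d = 1/1270.6 = 0.00078703 arcsec = 0.78703 mas.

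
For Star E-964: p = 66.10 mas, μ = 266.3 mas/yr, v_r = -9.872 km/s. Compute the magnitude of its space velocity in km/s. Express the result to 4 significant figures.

d = 1/p = 1/0.06610″ = 15.129 pc.
μ = 266.3 mas/yr = 0.2663 ″/yr.
v_t = 4.740 μ d = 4.740 × 0.2663 × 15.129 = 19.097 km/s.
v = √(v_r² + v_t²) = √((-9.872)² + 19.097²) = √462.152 = 21.498 km/s.

21.50 km/s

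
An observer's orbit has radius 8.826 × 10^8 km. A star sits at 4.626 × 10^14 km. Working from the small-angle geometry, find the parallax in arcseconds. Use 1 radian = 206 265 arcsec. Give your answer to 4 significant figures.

θ ≈ B/d = (8.826 × 10^8) / (4.626 × 10^14) = 1.9079 × 10^-6 rad.
In arcseconds: 1.9079 × 10^-6 × 206265 = 0.39353″.

0.3935 arcsec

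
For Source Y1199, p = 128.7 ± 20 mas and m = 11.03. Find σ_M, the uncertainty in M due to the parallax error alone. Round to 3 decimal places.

M = m − 5 log₁₀ d + 5 = m + 5 log₁₀ p + 5, so ∂M/∂p = 5/(p ln 10).
σ_M = (5/ln 10) · (σ_p/p) = 2.1715 × 20/128.7 = 2.1715 × 0.1554 = 0.33745.

σ_M = 0.337 mag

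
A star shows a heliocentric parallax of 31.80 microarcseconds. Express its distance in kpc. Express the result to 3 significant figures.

p = 31.80 microarcseconds = 0.00003180 arcsec.
d = 1/p = 1/0.00003180 = 31447 pc.
= 31.447 kpc.

31.4 kpc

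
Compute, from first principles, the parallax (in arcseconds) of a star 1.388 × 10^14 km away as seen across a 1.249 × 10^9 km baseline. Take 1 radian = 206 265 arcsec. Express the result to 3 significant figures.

θ ≈ B/d = (1.249 × 10^9) / (1.388 × 10^14) = 8.9986 × 10^-6 rad.
In arcseconds: 8.9986 × 10^-6 × 206265 = 1.8561″.

1.86 arcsec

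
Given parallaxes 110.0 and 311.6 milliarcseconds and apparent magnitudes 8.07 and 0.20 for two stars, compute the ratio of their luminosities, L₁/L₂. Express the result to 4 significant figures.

L₁/L₂ = 0.005707

d₁ = 1/p₁ = 1/0.1100″ = 9.0909 pc; d₂ = 1/p₂ = 1/0.3116″ = 3.2092 pc.
M₁ = m₁ − 5 log₁₀ d₁ + 5 = 8.07 − 4.7930 + 5 = 8.2770.
M₂ = 0.20 − 2.5320 + 5 = 2.6680.
L₁/L₂ = 10^(0.4(M₂ − M₁)) = 10^(0.4 × (-5.6090)) = 10^(-2.24360) = 0.0057069.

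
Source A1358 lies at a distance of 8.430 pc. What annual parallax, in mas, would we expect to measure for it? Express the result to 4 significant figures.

118.6 mas

p = 1/d = 1/8.43 = 0.11862 arcsec.
= 0.11862 × 1000 = 118.62 mas.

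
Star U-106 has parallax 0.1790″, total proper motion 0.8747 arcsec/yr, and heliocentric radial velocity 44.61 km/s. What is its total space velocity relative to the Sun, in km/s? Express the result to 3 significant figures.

d = 1/p = 1/0.1790″ = 5.5866 pc.
v_t = 4.740 μ d = 4.740 × 0.8747 × 5.5866 = 23.162 km/s.
v = √(v_r² + v_t²) = √(44.61² + 23.162²) = √2526.53 = 50.265 km/s.

50.3 km/s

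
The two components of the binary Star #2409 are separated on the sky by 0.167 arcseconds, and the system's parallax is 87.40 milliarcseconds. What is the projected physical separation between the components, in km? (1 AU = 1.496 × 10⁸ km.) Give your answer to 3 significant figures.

d = 1/p = 1/0.08740″ = 11.442 pc.
At distance d (pc), an angle of θ arcsec spans θ·d AU: s = 0.167 × 11.442 = 1.9108 AU.
= 1.9108 × 1.496 × 10⁸ km = 2.8586 × 10^8 km.

2.86 × 10^8 km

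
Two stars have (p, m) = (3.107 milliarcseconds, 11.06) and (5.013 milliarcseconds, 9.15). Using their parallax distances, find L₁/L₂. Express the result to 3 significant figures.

d₁ = 1/p₁ = 1/0.003107″ = 321.85 pc; d₂ = 1/p₂ = 1/0.005013″ = 199.48 pc.
M₁ = m₁ − 5 log₁₀ d₁ + 5 = 11.06 − 12.5383 + 5 = 3.5217.
M₂ = 9.15 − 11.4995 + 5 = 2.6505.
L₁/L₂ = 10^(0.4(M₂ − M₁)) = 10^(0.4 × (-0.8712)) = 10^(-0.34848) = 0.44825.

L₁/L₂ = 0.448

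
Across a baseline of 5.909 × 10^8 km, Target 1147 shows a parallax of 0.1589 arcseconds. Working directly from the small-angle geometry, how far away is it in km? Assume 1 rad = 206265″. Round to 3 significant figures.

θ = 0.1589″ = 0.1589/206265 = 7.7037 × 10^-7 rad.
d = B/θ = (5.909 × 10^8) / (7.7037 × 10^-7) = 7.6703 × 10^14 km.

7.67 × 10^14 km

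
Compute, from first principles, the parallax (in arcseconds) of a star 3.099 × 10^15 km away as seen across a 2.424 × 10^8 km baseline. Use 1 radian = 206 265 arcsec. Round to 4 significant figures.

θ ≈ B/d = (2.424 × 10^8) / (3.099 × 10^15) = 7.8219 × 10^-8 rad.
In arcseconds: 7.8219 × 10^-8 × 206265 = 0.016134″.

0.01613 arcsec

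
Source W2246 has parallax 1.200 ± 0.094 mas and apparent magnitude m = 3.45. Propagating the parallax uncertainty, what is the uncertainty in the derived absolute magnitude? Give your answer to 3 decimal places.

σ_M = 0.170 mag

M = m − 5 log₁₀ d + 5 = m + 5 log₁₀ p + 5, so ∂M/∂p = 5/(p ln 10).
σ_M = (5/ln 10) · (σ_p/p) = 2.1715 × 0.094/1.200 = 2.1715 × 0.078333 = 0.1701.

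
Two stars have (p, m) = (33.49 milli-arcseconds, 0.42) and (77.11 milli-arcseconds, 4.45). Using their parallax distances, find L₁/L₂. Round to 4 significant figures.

L₁/L₂ = 217.0

d₁ = 1/p₁ = 1/0.03349″ = 29.86 pc; d₂ = 1/p₂ = 1/0.07711″ = 12.968 pc.
M₁ = m₁ − 5 log₁₀ d₁ + 5 = 0.42 − 7.3754 + 5 = -1.9554.
M₂ = 4.45 − 5.5644 + 5 = 3.8856.
L₁/L₂ = 10^(0.4(M₂ − M₁)) = 10^(0.4 × 5.8410) = 10^2.33640 = 216.97.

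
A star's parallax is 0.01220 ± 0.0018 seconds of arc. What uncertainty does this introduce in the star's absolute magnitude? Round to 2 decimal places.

M = m − 5 log₁₀ d + 5 = m + 5 log₁₀ p + 5, so ∂M/∂p = 5/(p ln 10).
σ_M = (5/ln 10) · (σ_p/p) = 2.1715 × 0.0018/0.01220 = 2.1715 × 0.14754 = 0.32038.

σ_M = 0.32 mag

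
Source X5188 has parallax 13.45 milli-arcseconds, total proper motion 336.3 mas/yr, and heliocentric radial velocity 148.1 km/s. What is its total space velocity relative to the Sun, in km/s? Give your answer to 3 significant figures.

d = 1/p = 1/0.01345″ = 74.349 pc.
μ = 336.3 mas/yr = 0.3363 ″/yr.
v_t = 4.740 μ d = 4.740 × 0.3363 × 74.349 = 118.52 km/s.
v = √(v_r² + v_t²) = √(148.1² + 118.52²) = √35980.6 = 189.69 km/s.

190 km/s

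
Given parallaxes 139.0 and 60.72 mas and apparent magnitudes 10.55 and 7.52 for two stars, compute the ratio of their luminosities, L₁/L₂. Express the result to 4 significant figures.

L₁/L₂ = 0.01171

d₁ = 1/p₁ = 1/0.1390″ = 7.1942 pc; d₂ = 1/p₂ = 1/0.06072″ = 16.469 pc.
M₁ = m₁ − 5 log₁₀ d₁ + 5 = 10.55 − 4.2849 + 5 = 11.2651.
M₂ = 7.52 − 6.0833 + 5 = 6.4367.
L₁/L₂ = 10^(0.4(M₂ − M₁)) = 10^(0.4 × (-4.8284)) = 10^(-1.93136) = 0.011712.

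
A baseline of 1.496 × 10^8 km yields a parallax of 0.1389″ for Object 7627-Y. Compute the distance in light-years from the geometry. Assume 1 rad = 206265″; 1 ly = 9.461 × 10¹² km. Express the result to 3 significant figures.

θ = 0.1389″ = 0.1389/206265 = 6.7341 × 10^-7 rad.
d = B/θ = (1.496 × 10^8) / (6.7341 × 10^-7) = 2.2215 × 10^14 km = (2.2215 × 10^14) / (9.461 × 10^12) ly = 23.481 ly.

23.5 ly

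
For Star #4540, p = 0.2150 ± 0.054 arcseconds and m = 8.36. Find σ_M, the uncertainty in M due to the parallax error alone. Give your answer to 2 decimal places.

M = m − 5 log₁₀ d + 5 = m + 5 log₁₀ p + 5, so ∂M/∂p = 5/(p ln 10).
σ_M = (5/ln 10) · (σ_p/p) = 2.1715 × 0.054/0.2150 = 2.1715 × 0.25116 = 0.54539.

σ_M = 0.55 mag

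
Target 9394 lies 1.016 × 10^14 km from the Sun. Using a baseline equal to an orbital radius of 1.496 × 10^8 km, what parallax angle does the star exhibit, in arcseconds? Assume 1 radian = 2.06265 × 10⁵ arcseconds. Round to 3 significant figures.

0.304 arcsec

θ ≈ B/d = (1.496 × 10^8) / (1.016 × 10^14) = 1.4724 × 10^-6 rad.
In arcseconds: 1.4724 × 10^-6 × 206265 = 0.3037″.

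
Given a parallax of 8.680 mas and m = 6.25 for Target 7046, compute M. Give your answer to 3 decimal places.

M = 0.943

d = 1/p = 1/0.008680″ = 115.21 pc.
m − M = 5 log₁₀(115.21) − 5 = 10.3075 − 5 = 5.3075.
M = m − (m − M) = 6.25 − 5.3075 = 0.943.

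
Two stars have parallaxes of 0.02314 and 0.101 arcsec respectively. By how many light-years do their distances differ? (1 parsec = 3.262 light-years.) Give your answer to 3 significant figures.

d_A = 1/0.02314″ = 43.215 pc; d_B = 1/0.1010″ = 9.901 pc.
|d_B − d_A| = |9.901 − 43.215| = 33.314 pc = 33.314 × 3.262 ly = 108.67 ly.

109 ly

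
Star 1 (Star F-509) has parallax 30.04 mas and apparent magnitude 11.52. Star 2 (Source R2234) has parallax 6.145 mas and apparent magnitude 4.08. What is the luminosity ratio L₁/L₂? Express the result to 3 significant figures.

d₁ = 1/p₁ = 1/0.03004″ = 33.289 pc; d₂ = 1/p₂ = 1/0.006145″ = 162.73 pc.
M₁ = m₁ − 5 log₁₀ d₁ + 5 = 11.52 − 7.6115 + 5 = 8.9085.
M₂ = 4.08 − 11.0573 + 5 = -1.9773.
L₁/L₂ = 10^(0.4(M₂ − M₁)) = 10^(0.4 × (-10.8858)) = 10^(-4.35432) = 0.000044226.

L₁/L₂ = 4.42 × 10^-5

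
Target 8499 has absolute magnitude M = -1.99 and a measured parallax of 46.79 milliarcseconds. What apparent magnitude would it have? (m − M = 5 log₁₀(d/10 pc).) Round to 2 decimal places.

d = 1/p = 1/0.04679″ = 21.372 pc.
m − M = 5 log₁₀ d − 5 = 5 log₁₀(21.372) − 5 = 6.6492 − 5 = 1.6492.
m = M + (m − M) = -1.99 + 1.6492 = -0.34.

m = -0.34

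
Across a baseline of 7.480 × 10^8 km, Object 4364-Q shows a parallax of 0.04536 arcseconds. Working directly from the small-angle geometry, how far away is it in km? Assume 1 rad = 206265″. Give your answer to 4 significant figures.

3.401 × 10^15 km

θ = 0.04536″ = 0.04536/206265 = 2.1991 × 10^-7 rad.
d = B/θ = (7.480 × 10^8) / (2.1991 × 10^-7) = 3.4014 × 10^15 km.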